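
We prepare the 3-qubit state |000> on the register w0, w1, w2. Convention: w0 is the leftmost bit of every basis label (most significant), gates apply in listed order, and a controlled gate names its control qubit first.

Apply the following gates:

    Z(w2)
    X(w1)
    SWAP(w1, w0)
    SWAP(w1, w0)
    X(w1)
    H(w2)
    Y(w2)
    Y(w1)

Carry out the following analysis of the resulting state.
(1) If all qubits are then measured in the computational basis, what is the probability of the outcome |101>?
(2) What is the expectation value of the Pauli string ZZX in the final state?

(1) The probability of measuring |101> is 0.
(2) The expectation value of ZZX is 1.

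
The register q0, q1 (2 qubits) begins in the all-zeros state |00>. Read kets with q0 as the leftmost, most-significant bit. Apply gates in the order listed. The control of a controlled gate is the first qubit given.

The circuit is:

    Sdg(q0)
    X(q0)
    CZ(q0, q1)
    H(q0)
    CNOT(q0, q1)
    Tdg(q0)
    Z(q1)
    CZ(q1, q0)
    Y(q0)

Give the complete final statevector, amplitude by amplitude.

After the circuit, the state carries amplitude 0 on |00>, sqrt(2)*exp(I*pi/4)/2 on |01>, sqrt(2)*I/2 on |10>, 0 on |11>.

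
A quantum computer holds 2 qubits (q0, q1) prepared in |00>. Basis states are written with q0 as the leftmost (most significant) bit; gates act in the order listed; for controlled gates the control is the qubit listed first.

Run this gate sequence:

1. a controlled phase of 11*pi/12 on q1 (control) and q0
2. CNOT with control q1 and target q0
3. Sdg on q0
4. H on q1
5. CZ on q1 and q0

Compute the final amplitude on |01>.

The final state's coefficient on |01> equals sqrt(2)/2.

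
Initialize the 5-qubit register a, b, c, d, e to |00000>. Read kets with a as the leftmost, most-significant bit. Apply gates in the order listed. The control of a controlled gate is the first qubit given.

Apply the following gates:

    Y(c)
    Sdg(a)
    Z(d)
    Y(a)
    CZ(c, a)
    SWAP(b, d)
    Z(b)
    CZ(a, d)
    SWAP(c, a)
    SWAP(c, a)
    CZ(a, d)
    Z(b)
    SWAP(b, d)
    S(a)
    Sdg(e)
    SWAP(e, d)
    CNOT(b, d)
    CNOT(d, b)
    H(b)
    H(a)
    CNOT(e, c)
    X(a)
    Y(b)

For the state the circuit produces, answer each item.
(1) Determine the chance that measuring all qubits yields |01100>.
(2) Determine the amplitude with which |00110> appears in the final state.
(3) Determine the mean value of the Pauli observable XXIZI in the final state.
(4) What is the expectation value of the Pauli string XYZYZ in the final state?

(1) A full measurement returns |01100> with probability 1/4. Key observation: gates 6-13 undo each other exactly, leaving only the rest of the circuit to track.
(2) |00110> carries amplitude 0 in the final state.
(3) The expectation value of XXIZI is 1.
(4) In the final state, XYZYZ has expectation 0.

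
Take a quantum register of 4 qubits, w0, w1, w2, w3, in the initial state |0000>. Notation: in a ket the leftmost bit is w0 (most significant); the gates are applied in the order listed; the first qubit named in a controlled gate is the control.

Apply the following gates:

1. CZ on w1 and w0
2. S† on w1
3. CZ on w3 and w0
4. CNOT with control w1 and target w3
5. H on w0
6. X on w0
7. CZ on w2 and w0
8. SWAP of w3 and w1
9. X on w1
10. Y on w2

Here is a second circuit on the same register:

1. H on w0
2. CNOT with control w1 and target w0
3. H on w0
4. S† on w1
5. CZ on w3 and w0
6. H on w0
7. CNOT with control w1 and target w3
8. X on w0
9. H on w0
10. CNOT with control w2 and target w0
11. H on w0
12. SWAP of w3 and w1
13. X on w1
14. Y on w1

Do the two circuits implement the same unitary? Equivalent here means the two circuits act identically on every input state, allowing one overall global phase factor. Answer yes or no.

No, they are not equivalent — no single phase factor reconciles the two unitaries.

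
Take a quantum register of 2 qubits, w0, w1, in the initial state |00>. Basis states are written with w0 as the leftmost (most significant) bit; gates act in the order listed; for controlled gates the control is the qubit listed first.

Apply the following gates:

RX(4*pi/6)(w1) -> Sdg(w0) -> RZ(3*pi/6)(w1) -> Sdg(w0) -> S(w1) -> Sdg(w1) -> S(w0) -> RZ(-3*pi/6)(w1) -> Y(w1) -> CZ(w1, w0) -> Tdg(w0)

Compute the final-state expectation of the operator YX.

The observable YX averages to 0. Key observation: gates 3-8 undo each other exactly, leaving only the rest of the circuit to track.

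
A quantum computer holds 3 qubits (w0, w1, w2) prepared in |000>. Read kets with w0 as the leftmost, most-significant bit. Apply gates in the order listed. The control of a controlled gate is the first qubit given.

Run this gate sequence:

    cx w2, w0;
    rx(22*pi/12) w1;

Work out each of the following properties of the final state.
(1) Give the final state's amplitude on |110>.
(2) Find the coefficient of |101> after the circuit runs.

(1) The amplitude on |110> is 0.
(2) |101> carries amplitude 0 in the final state.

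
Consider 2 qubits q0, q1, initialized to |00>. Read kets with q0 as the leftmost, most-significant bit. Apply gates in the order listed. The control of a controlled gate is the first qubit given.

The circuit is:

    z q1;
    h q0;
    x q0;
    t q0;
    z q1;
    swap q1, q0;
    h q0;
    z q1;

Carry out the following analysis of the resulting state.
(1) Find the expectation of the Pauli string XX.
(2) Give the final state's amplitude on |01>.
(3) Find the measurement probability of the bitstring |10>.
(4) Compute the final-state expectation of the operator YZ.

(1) In the final state, XX has expectation -sqrt(2)/2.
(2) |01> carries amplitude -exp(I*pi/4)/2 in the final state.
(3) A full measurement returns |10> with probability 1/4.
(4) In the final state, YZ has expectation 0.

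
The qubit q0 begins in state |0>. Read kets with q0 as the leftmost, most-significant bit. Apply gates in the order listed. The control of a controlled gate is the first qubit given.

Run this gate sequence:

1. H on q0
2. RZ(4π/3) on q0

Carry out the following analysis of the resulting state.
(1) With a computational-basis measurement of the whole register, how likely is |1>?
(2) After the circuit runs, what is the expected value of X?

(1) Outcome |1> occurs with probability 1/2.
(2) The observable X averages to -1/2.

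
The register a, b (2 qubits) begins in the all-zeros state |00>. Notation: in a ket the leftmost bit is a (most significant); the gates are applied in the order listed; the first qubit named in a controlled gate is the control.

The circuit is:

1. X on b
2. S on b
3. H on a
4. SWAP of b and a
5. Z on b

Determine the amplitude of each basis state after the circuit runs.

After the circuit, the state carries amplitude 0 on |00>, 0 on |01>, sqrt(2)*I/2 on |10>, -sqrt(2)*I/2 on |11>.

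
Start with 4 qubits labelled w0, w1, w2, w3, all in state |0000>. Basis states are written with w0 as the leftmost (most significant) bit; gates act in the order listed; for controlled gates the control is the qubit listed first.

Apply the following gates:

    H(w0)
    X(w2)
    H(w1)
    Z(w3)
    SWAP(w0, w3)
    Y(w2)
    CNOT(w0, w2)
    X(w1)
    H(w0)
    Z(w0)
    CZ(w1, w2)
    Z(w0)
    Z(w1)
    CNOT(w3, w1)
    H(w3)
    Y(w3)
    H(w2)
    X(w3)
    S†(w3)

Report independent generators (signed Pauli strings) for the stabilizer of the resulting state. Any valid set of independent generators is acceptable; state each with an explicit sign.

The final state is stabilized by the group generated by +XIII, -IXII, +IIXI, -IIIZ; other independent generating sets are equally valid.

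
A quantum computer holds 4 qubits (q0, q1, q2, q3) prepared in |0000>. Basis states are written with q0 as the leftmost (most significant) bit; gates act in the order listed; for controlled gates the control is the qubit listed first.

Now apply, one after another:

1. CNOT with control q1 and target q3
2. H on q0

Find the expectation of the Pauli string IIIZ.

The observable IIIZ averages to 1.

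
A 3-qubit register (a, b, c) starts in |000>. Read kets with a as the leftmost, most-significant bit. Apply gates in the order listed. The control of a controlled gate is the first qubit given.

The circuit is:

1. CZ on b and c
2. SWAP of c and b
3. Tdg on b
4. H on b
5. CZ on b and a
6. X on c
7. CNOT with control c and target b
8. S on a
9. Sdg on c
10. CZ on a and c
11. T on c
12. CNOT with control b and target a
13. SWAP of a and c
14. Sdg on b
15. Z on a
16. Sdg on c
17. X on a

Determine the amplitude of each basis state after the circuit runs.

After the circuit, the state carries amplitude sqrt(2)*exp(3*I*pi/4)/2 on |000>, -sqrt(2)*exp(3*I*pi/4)/2 on |011>, and 0 on every other basis state.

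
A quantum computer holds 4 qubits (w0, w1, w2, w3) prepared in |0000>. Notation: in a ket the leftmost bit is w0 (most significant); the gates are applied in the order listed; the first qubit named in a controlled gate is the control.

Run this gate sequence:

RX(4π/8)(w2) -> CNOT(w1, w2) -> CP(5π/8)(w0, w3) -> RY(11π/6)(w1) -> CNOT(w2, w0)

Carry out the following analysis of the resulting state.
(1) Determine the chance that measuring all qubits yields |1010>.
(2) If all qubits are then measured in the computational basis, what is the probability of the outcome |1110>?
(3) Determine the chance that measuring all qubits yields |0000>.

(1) Outcome |1010> occurs with probability sqrt(3)/8 + 1/4.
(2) The probability of measuring |1110> is 1/4 - sqrt(3)/8.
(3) Outcome |0000> occurs with probability sqrt(3)/8 + 1/4.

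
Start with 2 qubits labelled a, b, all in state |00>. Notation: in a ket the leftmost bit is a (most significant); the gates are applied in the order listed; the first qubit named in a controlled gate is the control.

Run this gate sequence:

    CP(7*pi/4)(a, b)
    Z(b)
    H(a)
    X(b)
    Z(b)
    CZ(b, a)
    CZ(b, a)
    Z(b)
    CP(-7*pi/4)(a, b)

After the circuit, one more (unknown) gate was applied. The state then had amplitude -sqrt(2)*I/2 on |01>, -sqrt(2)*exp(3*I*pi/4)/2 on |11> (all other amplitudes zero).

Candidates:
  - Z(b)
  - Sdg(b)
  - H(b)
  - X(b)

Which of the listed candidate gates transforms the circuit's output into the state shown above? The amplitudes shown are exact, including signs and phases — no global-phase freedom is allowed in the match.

It was Sdg(b) that produced the state shown.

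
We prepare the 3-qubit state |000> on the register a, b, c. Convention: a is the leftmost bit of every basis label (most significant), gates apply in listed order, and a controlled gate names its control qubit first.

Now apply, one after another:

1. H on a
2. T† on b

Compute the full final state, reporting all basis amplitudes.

After the circuit, the state carries amplitude sqrt(2)/2 on |000>, sqrt(2)/2 on |100>, and 0 on every other basis state.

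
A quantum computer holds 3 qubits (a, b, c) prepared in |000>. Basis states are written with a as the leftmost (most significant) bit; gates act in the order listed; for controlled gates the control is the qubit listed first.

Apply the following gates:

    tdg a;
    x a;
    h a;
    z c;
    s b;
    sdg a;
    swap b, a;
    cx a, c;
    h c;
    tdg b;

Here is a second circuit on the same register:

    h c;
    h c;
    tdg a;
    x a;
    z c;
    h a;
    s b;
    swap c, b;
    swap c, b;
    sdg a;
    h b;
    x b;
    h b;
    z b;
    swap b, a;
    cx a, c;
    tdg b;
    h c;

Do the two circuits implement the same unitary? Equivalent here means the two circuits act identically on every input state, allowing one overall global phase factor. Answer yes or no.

Yes — the two circuits implement the same unitary up to a global phase.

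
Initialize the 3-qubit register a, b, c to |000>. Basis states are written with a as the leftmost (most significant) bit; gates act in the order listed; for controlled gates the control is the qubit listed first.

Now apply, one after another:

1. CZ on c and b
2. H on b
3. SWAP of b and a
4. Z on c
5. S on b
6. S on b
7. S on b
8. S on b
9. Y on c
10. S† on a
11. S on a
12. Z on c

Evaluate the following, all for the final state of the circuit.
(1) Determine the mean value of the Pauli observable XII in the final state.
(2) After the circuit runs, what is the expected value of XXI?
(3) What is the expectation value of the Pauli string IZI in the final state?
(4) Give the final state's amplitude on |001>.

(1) The expectation value of XII is 1. Key observation: the block from step 5 through step 8 cancels to the identity and can be dropped.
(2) The expectation value of XXI is 0.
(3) The observable IZI averages to 1.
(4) The final state's coefficient on |001> equals -sqrt(2)*I/2.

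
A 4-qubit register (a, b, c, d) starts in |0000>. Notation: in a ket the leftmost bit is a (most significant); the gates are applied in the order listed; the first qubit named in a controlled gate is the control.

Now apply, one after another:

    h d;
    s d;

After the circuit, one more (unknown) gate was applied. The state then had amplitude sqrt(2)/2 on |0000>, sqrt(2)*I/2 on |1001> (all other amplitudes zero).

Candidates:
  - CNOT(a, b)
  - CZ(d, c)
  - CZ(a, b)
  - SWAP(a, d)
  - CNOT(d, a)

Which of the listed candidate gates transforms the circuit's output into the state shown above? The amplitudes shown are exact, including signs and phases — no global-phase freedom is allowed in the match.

The unique candidate consistent with the amplitudes is CNOT(d, a).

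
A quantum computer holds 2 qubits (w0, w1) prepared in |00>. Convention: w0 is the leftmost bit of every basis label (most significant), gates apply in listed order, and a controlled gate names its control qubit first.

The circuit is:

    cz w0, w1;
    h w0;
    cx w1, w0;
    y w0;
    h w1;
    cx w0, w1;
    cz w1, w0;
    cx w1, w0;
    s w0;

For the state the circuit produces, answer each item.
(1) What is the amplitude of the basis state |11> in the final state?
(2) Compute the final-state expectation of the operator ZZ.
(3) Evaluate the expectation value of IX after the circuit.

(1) The amplitude on |11> is 1/2.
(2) In the final state, ZZ has expectation 0.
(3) The observable IX averages to 0.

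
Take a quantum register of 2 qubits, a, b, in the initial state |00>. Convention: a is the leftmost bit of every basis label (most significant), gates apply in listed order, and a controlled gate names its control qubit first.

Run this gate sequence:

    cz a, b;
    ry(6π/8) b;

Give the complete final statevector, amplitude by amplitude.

After the circuit, the state carries amplitude sqrt(2 - sqrt(2))/2 on |00>, sqrt(sqrt(2) + 2)/2 on |01>, 0 on |10>, 0 on |11>.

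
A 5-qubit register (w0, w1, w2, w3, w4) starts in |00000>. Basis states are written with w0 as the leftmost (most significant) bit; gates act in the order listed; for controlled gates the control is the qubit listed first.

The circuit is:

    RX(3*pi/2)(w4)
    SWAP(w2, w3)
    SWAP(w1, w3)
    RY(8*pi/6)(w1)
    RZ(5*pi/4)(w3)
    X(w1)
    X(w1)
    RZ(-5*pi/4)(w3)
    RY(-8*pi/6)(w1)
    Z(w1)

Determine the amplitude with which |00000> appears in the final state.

The final state's coefficient on |00000> equals -sqrt(2)/2. Key observation: gates 4-9 undo each other exactly, leaving only the rest of the circuit to track.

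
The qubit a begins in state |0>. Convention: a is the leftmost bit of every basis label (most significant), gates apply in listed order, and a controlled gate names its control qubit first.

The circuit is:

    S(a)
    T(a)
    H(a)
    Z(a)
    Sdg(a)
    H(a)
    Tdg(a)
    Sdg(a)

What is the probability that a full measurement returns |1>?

A full measurement returns |1> with probability 1/2.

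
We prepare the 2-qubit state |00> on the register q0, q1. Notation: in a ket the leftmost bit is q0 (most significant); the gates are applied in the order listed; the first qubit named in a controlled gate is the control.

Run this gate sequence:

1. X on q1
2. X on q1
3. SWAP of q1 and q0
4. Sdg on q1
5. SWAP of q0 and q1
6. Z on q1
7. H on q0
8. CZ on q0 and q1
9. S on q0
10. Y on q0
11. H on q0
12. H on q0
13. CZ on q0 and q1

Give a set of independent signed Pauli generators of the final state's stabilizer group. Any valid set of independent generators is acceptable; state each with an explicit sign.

The final state is stabilized by the group generated by +YI, +IZ; other independent generating sets are equally valid.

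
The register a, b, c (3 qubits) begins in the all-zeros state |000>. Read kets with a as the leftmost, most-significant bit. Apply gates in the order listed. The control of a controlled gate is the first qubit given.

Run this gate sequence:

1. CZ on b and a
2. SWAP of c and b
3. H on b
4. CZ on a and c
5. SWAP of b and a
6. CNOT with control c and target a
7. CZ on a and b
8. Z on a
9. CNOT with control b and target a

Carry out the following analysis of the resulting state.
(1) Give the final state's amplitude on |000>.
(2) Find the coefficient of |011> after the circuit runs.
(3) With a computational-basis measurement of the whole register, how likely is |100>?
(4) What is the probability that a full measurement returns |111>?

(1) The final state's coefficient on |000> equals sqrt(2)/2.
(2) The final state's coefficient on |011> equals 0.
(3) The probability of measuring |100> is 1/2.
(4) Outcome |111> occurs with probability 0.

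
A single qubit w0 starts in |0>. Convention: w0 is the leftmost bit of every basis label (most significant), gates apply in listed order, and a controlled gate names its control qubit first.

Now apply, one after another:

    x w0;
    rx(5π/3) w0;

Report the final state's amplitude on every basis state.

The resulting statevector has amplitude -I/2 on |0>, -sqrt(3)/2 on |1>.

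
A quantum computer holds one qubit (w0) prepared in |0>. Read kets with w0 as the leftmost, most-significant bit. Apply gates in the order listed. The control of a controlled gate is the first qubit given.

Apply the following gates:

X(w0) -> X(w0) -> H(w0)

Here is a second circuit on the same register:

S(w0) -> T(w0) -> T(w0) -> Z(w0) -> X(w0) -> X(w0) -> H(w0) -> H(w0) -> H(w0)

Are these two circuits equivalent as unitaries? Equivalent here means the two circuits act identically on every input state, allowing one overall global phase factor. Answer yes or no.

Yes, they are equivalent — the unitaries differ by at most a global phase.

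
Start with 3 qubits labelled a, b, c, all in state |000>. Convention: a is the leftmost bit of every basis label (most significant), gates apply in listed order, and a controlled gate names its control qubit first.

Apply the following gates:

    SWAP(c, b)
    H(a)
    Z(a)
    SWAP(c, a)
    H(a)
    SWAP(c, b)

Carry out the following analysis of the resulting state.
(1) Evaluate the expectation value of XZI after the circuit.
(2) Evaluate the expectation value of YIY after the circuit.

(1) The observable XZI averages to 0.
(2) The expectation value of YIY is 0.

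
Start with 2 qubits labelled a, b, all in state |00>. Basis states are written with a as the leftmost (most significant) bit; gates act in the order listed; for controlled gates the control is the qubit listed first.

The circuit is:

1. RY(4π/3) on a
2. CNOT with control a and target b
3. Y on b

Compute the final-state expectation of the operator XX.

In the final state, XX has expectation sqrt(3)/2.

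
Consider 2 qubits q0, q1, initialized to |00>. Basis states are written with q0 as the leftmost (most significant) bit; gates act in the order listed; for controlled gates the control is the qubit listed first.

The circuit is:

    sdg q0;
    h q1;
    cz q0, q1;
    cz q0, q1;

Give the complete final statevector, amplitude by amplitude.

The resulting statevector has amplitude sqrt(2)/2 on |00>, sqrt(2)/2 on |01>, 0 on |10>, 0 on |11>. Key observation: the block from step 3 through step 4 cancels to the identity and can be dropped.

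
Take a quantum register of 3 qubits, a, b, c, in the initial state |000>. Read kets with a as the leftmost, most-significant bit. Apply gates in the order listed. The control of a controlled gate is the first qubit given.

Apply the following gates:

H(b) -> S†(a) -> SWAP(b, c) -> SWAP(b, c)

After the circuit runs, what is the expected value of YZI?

In the final state, YZI has expectation 0. Key observation: gates 3-4 undo each other exactly, leaving only the rest of the circuit to track.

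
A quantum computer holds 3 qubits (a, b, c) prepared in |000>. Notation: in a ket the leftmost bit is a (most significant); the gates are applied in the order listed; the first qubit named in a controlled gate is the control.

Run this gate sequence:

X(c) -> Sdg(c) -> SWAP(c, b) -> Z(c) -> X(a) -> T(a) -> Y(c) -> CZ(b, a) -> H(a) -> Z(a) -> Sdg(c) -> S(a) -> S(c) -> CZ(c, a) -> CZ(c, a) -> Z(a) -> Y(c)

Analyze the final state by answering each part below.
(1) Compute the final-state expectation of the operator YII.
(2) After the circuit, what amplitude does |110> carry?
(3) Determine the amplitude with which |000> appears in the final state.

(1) The observable YII averages to -1. Key observation: steps 14-15 multiply out to the identity, so the circuit reduces to the remaining gates.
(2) |110> carries amplitude sqrt(2)*exp(I*pi/4)/2 in the final state.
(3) |000> carries amplitude 0 in the final state.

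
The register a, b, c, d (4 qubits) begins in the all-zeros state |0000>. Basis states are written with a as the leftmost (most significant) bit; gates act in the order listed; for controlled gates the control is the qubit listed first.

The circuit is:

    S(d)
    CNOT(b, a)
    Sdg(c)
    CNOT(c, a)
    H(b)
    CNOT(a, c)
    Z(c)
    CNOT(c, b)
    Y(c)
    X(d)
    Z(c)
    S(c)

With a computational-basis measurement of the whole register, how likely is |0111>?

The probability of measuring |0111> is 1/2.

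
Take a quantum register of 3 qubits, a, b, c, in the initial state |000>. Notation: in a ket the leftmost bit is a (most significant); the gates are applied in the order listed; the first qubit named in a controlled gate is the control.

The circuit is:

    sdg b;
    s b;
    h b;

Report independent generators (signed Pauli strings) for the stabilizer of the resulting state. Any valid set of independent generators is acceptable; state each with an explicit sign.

One valid set of independent stabilizer generators is +IXI, +ZII, +IIZ (any independent generating set of the same group is equally correct).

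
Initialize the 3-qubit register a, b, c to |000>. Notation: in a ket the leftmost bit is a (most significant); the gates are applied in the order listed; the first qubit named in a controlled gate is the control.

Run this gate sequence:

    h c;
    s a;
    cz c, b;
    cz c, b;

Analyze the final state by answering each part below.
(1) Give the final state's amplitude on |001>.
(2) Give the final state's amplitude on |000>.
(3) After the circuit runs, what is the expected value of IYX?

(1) The final state's coefficient on |001> equals sqrt(2)/2. Key observation: gates 3-4 undo each other exactly, leaving only the rest of the circuit to track.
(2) The final state's coefficient on |000> equals sqrt(2)/2.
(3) The expectation value of IYX is 0.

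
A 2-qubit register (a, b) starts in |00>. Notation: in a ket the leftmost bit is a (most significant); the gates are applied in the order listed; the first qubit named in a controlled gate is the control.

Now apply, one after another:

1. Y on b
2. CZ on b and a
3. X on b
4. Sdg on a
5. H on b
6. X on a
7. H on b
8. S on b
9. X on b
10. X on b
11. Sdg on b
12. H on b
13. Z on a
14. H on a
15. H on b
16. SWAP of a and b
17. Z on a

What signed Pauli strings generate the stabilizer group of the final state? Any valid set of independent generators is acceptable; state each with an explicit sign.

One valid set of independent stabilizer generators is -IX, +ZI (any independent generating set of the same group is equally correct). Key observation: gates 7-12 undo each other exactly, leaving only the rest of the circuit to track.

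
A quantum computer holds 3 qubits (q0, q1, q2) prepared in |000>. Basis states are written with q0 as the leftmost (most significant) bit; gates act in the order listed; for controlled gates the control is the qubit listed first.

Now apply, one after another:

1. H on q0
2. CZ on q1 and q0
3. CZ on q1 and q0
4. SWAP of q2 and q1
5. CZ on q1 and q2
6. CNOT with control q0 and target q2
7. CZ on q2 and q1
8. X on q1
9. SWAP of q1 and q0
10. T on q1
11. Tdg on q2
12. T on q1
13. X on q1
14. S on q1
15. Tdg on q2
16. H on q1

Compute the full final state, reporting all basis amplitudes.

The final amplitudes are 0 on |000>, 0 on |001>, 0 on |010>, 0 on |011>, I/2 on |100>, 1/2 on |101>, -I/2 on |110>, 1/2 on |111>. Key observation: the block from step 2 through step 3 cancels to the identity and can be dropped.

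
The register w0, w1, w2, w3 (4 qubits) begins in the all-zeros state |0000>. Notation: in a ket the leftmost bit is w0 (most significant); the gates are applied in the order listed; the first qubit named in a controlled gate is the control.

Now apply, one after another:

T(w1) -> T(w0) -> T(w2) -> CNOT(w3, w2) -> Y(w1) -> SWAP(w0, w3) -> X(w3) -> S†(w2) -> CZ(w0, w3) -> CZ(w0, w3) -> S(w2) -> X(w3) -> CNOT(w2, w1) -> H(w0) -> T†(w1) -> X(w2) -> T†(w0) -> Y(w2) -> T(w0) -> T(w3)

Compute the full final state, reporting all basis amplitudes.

After the circuit, the state carries amplitude -sqrt(2)*exp(3*I*pi/4)/2 on |0100>, -sqrt(2)*exp(3*I*pi/4)/2 on |1100>, and 0 on every other basis state. Key observation: gates 7-12 undo each other exactly, leaving only the rest of the circuit to track.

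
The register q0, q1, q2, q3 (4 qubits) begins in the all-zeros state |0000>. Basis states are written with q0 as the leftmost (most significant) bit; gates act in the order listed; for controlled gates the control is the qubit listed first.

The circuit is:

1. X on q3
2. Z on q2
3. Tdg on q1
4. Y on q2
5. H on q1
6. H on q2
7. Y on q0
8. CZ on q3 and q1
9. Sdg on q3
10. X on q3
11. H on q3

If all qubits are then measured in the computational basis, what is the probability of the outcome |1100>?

Outcome |1100> occurs with probability 1/8.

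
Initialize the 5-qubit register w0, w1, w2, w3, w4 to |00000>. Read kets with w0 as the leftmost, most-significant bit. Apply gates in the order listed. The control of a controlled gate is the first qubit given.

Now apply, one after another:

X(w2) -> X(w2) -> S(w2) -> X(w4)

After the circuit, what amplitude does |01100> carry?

|01100> carries amplitude 0 in the final state. Key observation: the block from step 1 through step 2 cancels to the identity and can be dropped.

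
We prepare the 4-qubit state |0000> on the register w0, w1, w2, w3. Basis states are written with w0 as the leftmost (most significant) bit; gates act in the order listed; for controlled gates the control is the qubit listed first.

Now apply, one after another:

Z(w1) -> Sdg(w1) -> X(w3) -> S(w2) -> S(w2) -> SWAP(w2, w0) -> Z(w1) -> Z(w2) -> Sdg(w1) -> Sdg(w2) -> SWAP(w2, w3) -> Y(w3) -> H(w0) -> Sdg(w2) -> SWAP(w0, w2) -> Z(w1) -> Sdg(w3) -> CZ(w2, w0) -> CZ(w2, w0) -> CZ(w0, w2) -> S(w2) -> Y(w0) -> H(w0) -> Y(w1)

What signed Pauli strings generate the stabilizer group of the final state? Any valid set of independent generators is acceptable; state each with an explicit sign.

The stabilizer group can be generated by +XIII, -IIYI, -IZII, -IIIZ, among other valid generating sets. Key observation: gates 18-19 undo each other exactly, leaving only the rest of the circuit to track.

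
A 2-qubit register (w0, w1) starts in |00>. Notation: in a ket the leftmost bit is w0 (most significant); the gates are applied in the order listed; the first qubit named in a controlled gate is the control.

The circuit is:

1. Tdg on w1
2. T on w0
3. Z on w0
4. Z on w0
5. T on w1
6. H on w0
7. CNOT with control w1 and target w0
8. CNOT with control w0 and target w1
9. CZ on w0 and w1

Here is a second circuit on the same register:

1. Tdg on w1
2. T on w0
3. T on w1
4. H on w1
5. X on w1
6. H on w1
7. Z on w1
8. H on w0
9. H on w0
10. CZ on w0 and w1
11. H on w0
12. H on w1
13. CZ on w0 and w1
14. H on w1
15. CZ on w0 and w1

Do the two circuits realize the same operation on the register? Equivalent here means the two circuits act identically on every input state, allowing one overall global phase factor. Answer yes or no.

Yes — the two circuits implement the same unitary up to a global phase.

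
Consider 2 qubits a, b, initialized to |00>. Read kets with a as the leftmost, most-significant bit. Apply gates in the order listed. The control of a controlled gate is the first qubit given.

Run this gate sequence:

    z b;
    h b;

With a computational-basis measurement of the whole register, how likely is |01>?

Outcome |01> occurs with probability 1/2.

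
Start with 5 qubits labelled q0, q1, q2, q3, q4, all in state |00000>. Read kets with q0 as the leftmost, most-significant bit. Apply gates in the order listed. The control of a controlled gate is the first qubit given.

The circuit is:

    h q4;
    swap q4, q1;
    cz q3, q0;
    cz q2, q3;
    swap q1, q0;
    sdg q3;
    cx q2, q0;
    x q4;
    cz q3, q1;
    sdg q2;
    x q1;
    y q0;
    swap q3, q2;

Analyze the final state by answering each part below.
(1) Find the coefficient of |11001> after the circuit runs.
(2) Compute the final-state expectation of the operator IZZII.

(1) The final state's coefficient on |11001> equals sqrt(2)*I/2.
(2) In the final state, IZZII has expectation -1.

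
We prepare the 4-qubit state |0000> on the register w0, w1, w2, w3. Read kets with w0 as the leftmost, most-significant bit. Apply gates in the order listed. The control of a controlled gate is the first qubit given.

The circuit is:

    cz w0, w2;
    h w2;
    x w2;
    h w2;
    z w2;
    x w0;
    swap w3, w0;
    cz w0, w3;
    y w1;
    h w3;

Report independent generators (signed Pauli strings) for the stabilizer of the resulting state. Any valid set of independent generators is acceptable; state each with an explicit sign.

The final state is stabilized by the group generated by -IIIX, +ZIII, -IZII, +IIZI; other independent generating sets are equally valid. Key observation: the block from step 2 through step 5 cancels to the identity and can be dropped.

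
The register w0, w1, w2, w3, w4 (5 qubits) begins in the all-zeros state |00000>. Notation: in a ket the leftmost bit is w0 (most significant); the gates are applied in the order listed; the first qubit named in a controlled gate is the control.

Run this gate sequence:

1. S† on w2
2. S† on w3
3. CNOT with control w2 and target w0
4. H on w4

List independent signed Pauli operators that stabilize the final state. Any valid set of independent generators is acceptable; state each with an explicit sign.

The stabilizer group can be generated by +IIIIX, +ZIIII, +IZIII, +IIZII, +IIIZI, among other valid generating sets.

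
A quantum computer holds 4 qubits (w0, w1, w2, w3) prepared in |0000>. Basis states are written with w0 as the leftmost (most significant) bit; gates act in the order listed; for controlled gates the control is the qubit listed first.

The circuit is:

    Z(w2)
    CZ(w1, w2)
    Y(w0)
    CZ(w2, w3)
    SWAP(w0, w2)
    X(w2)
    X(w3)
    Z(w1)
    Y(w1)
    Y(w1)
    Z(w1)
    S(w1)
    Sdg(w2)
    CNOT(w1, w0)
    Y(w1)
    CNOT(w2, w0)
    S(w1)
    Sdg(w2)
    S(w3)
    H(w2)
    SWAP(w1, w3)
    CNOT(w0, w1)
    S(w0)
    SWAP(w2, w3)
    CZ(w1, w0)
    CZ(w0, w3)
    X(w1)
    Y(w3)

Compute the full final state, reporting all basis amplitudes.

After the circuit, the state carries amplitude -sqrt(2)*I/2 on |0010>, sqrt(2)*I/2 on |0011>, and 0 on every other basis state.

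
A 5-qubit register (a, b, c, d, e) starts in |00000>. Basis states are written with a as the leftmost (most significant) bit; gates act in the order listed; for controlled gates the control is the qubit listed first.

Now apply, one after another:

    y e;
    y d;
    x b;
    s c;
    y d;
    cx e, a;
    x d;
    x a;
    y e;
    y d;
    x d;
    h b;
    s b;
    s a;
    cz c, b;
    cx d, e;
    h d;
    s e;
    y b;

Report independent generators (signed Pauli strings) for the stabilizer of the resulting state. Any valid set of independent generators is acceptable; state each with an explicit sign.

The final state is stabilized by the group generated by -IYIII, -IIIXI, +ZIIII, +IIZII, -IIIIZ; other independent generating sets are equally valid.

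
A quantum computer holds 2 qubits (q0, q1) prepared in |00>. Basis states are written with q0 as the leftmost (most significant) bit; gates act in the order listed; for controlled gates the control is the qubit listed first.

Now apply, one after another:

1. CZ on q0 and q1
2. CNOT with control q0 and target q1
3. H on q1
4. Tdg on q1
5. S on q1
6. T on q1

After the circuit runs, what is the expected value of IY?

The observable IY averages to 1.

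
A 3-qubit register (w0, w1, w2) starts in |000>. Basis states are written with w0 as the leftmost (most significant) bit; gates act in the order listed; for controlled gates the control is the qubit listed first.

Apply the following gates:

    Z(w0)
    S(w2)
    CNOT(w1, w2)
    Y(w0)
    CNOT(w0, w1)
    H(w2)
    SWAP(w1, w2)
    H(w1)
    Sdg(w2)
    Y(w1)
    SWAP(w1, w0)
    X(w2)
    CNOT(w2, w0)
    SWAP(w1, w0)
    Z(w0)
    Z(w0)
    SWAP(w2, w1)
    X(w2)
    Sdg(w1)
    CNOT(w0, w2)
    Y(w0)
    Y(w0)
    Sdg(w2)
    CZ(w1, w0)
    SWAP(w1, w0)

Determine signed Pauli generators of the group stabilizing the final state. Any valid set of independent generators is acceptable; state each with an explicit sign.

The final state is stabilized by the group generated by +ZII, -IZI, -IIZ; other independent generating sets are equally valid.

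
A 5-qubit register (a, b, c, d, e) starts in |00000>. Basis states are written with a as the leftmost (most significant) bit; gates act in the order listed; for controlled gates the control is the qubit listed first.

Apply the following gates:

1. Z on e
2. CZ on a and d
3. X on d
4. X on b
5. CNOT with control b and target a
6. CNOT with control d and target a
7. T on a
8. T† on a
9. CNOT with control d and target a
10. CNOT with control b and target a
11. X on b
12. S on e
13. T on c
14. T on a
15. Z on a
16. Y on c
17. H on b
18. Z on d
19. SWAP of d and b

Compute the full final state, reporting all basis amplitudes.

The resulting statevector has amplitude -sqrt(2)*I/2 on |01100>, -sqrt(2)*I/2 on |01110>, and 0 on every other basis state. Key observation: gates 4-11 undo each other exactly, leaving only the rest of the circuit to track.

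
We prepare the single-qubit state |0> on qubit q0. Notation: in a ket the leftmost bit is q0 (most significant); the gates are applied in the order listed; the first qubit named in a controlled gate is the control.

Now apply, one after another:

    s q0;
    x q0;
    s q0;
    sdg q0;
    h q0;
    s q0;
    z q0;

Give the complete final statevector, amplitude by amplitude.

The resulting statevector has amplitude sqrt(2)/2 on |0>, sqrt(2)*I/2 on |1>. Key observation: steps 3-4 multiply out to the identity, so the circuit reduces to the remaining gates.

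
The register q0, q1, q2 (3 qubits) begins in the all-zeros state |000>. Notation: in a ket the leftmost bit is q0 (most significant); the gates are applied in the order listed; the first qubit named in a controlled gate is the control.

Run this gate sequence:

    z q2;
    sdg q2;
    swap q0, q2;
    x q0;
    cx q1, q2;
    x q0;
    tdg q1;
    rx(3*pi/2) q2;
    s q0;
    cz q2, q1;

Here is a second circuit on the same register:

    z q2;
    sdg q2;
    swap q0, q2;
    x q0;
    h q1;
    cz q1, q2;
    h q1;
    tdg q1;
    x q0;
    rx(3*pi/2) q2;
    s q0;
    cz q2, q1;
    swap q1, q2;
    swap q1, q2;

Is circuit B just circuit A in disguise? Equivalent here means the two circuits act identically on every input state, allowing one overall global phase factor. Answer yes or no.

No: there is an input state on which the two circuits produce genuinely different outputs (not merely differing by a phase).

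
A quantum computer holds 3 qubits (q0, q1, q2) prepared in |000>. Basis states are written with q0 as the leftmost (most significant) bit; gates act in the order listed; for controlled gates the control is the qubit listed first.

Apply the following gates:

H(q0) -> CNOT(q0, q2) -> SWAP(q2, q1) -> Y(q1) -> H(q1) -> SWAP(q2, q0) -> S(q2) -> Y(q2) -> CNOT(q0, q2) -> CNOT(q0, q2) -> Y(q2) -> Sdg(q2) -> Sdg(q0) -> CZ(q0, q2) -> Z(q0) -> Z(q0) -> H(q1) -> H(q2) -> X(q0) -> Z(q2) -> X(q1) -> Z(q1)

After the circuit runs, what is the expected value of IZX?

In the final state, IZX has expectation -1. Key observation: steps 7-12 multiply out to the identity, so the circuit reduces to the remaining gates.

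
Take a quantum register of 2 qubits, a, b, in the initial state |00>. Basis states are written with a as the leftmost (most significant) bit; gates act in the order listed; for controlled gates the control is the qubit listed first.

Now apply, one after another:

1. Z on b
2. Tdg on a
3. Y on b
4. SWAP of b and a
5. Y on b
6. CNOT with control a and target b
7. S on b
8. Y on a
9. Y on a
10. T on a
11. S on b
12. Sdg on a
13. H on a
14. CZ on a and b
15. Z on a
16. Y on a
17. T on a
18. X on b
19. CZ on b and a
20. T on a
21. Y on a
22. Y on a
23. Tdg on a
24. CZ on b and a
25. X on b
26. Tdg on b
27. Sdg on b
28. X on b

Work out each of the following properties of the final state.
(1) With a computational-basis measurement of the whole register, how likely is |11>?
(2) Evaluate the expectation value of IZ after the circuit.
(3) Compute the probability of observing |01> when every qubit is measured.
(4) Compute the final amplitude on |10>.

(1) Outcome |11> occurs with probability 1/2. Key observation: steps 18-25 multiply out to the identity, so the circuit reduces to the remaining gates.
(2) The observable IZ averages to -1.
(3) A full measurement returns |01> with probability 1/2.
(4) |10> carries amplitude 0 in the final state.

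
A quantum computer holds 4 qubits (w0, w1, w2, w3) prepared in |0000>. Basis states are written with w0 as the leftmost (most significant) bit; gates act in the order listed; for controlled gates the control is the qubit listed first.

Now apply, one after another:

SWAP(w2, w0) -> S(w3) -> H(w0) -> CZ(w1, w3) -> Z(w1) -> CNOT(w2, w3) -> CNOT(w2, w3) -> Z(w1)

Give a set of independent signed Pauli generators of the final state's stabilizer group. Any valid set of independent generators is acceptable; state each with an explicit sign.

The final state is stabilized by the group generated by +XIII, +IZII, +IIZI, +IIIZ; other independent generating sets are equally valid. Key observation: gates 5-8 undo each other exactly, leaving only the rest of the circuit to track.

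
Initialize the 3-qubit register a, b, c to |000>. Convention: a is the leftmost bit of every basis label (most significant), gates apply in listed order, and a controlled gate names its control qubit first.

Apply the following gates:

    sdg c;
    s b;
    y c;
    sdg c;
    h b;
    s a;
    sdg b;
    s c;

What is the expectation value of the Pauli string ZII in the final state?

The expectation value of ZII is 1.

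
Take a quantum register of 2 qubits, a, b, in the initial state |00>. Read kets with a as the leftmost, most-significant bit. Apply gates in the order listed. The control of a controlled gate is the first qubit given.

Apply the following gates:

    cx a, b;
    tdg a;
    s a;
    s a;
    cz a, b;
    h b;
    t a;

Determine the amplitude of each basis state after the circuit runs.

The resulting statevector has amplitude sqrt(2)/2 on |00>, sqrt(2)/2 on |01>, 0 on |10>, 0 on |11>.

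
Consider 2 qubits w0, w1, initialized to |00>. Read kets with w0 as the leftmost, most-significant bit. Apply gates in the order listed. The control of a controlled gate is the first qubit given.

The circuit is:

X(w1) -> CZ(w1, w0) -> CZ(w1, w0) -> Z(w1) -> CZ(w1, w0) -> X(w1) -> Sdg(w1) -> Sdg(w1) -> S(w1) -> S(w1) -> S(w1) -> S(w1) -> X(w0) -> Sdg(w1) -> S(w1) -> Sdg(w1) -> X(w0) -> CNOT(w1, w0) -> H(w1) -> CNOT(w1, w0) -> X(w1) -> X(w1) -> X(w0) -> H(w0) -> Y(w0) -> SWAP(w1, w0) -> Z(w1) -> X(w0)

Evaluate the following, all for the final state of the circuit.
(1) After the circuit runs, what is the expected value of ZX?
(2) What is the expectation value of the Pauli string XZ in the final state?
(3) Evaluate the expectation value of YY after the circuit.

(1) In the final state, ZX has expectation 1. Key observation: steps 9-12 multiply out to the identity, so the circuit reduces to the remaining gates.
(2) The observable XZ averages to -1.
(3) In the final state, YY has expectation -1.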